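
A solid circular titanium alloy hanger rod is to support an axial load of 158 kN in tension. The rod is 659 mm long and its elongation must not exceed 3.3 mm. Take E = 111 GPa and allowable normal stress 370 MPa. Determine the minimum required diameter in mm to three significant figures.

Required area A ≥ P/σ_allow = 158000/370 = 427 mm².
For a solid circular section, d ≥ √(4A/π) = 23.32 mm.
Elongation limit: A ≥ PL/(Eδ_allow) = 158000·659/(111000·3.3) = 284.3 mm² ⇒ d ≥ 19.02 mm.
The stress limit governs.

23.3 mm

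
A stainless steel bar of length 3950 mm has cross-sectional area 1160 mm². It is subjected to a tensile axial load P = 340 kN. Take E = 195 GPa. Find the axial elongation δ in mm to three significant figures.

5.94 mm

δ_mech = NL/(AE) = 340000·3950/(1160·195000) = 5.937 mm.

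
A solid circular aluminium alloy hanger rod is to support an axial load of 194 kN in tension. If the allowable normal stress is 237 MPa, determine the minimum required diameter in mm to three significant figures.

Required area A ≥ P/σ_allow = 194000/237 = 818.6 mm².
For a solid circular section, d ≥ √(4A/π) = 32.28 mm.

32.3 mm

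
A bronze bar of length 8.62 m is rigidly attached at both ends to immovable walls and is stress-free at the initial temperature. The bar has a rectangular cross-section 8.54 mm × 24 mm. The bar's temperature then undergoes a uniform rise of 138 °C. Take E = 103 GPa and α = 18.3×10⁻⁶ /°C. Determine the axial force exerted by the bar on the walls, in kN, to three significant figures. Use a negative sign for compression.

-53.3 kN

Free thermal expansion αLΔT = 18.3e-6 · 8620 · 138 = 21.77 mm.
The walls impose strain ε = −(21.77)/8620 = -2.5254e-03; σ = Eε = 103000 · -2.5254e-03 = -260.1 MPa.
Wall reaction R = σ·A = -260.1·205 = -53310 N = -53.31 kN.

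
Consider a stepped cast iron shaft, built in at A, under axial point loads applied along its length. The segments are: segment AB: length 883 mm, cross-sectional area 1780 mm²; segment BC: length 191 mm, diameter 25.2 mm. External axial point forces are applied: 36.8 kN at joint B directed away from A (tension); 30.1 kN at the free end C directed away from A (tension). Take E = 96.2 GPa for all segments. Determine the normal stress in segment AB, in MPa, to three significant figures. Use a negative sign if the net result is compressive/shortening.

Internal axial forces (sectioning from the free end, tension +): N_BC = 30.1 kN, N_AB = 66.9 kN.
σ_AB = N_AB/A_AB = 66900/1780 = 37.58 MPa.

37.6 MPa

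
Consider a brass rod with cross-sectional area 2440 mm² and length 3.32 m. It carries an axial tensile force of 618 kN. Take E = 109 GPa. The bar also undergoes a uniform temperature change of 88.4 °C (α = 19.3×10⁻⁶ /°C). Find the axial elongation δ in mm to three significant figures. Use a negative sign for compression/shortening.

δ_mech = NL/(AE) = 618000·3320/(2440·109000) = 7.715 mm.
δ_thermal = αLΔT = 19.3e-6·3320·88.4 = 5.664 mm.
δ = δ_mech + δ_thermal = 13.38 mm.

13.4 mm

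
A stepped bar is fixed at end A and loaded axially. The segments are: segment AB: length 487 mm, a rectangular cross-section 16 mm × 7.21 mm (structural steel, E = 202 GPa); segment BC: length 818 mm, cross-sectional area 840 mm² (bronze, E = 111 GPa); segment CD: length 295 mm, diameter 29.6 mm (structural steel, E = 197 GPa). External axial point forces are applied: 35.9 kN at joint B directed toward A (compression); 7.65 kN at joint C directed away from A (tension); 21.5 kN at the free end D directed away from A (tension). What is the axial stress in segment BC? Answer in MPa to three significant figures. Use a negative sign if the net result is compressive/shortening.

34.7 MPa

Internal axial forces (sectioning from the free end, tension +): N_CD = 21.5 kN, N_BC = 29.15 kN, N_AB = -6.75 kN.
σ_BC = N_BC/A_BC = 29150/840 = 34.7 MPa.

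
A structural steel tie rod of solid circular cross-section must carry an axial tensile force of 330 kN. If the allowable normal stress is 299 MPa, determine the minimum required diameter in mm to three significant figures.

37.5 mm

Required area A ≥ P/σ_allow = 330000/299 = 1104 mm².
For a solid circular section, d ≥ √(4A/π) = 37.49 mm.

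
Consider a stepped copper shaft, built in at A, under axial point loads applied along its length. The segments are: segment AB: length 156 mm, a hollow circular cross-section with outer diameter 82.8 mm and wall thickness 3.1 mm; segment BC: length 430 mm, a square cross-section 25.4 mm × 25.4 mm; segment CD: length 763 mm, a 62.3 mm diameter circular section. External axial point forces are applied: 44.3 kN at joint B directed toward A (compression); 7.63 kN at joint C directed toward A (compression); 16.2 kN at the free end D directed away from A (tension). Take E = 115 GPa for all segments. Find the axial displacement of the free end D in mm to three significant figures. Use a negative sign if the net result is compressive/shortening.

0.0225 mm

Internal axial forces (sectioning from the free end, tension +): N_CD = 16.2 kN, N_BC = 8.57 kN, N_AB = -35.73 kN.
A_AB = 776.2 mm².
A_BC = 645.2 mm².
A_CD = 3048 mm².
δ_AB = -35730·156/(776.2·115000) = -0.06244 mm
δ_BC = 8570·430/(645.2·115000) = 0.04967 mm
δ_CD = 16200·763/(3048·115000) = 0.03526 mm
δ = Σδ_i = 0.02248 mm.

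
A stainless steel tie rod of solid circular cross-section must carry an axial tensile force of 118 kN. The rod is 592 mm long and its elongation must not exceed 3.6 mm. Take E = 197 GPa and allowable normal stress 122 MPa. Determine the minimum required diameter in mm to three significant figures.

35.1 mm

Required area A ≥ P/σ_allow = 118000/122 = 967.2 mm².
For a solid circular section, d ≥ √(4A/π) = 35.09 mm.
Elongation limit: A ≥ PL/(Eδ_allow) = 118000·592/(197000·3.6) = 98.5 mm² ⇒ d ≥ 11.2 mm.
The stress limit governs.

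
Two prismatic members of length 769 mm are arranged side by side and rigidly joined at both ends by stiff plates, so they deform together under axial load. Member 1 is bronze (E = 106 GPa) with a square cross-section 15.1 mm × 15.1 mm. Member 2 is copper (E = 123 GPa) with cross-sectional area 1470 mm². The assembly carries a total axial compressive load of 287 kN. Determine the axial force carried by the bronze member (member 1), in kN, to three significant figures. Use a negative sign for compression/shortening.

-33.8 kN

A_1 = 228 mm².
Equal strain + equilibrium ⇒ each member carries load in proportion to AE: A₁E₁ = 24170000 N, A₂E₂ = 180800000 N, ΣAE = 205000000 N.
F₁ = P·A₁E₁/ΣAE = -287000·24170000/205000000 = -33840 N.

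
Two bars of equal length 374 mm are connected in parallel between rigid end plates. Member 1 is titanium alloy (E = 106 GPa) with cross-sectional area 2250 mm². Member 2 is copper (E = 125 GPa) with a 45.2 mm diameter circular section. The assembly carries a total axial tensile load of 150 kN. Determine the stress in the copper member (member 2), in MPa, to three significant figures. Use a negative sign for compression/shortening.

42.7 MPa

A_2 = 1605 mm².
Equal strain + equilibrium ⇒ each member carries load in proportion to AE: A₁E₁ = 238500000 N, A₂E₂ = 200600000 N, ΣAE = 439100000 N.
σ₂ = P·E₂/ΣAE = 150000·125000/439100000 = 42.7 MPa.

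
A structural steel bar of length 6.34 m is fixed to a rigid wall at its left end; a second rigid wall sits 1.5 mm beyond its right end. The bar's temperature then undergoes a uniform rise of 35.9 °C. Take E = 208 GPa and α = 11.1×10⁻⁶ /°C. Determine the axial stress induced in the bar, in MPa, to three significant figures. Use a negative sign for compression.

Free thermal expansion αLΔT = 11.1e-6 · 6340 · 35.9 = 2.526 mm.
The walls engage after the gap closes; constrained expansion = 2.526 − 1.5 = 1.026 mm.
The walls impose strain ε = −(1.026)/6340 = -1.6190e-04; σ = Eε = 208000 · -1.6190e-04 = -33.67 MPa.

-33.7 MPa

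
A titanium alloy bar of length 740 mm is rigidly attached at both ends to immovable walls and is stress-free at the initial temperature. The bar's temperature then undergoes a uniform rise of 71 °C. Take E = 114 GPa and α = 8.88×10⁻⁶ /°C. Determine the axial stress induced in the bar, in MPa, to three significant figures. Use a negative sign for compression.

-71.9 MPa

Free thermal expansion αLΔT = 8.88e-6 · 740 · 71 = 0.4666 mm.
The walls impose strain ε = −(0.4666)/740 = -6.3048e-04; σ = Eε = 114000 · -6.3048e-04 = -71.87 MPa.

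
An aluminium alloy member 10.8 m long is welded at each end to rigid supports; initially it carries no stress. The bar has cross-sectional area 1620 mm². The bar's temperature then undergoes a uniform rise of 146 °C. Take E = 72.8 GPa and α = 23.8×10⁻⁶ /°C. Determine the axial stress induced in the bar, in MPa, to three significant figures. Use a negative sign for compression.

-253 MPa

Free thermal expansion αLΔT = 23.8e-6 · 10800 · 146 = 37.53 mm.
The walls impose strain ε = −(37.53)/10800 = -3.4748e-03; σ = Eε = 72800 · -3.4748e-03 = -253 MPa.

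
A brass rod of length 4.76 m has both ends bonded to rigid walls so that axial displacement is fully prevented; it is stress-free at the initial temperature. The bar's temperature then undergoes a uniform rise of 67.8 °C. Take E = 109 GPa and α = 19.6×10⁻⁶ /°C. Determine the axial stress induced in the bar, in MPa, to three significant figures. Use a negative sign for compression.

Free thermal expansion αLΔT = 19.6e-6 · 4760 · 67.8 = 6.325 mm.
The walls impose strain ε = −(6.325)/4760 = -1.3289e-03; σ = Eε = 109000 · -1.3289e-03 = -144.8 MPa.

-145 MPa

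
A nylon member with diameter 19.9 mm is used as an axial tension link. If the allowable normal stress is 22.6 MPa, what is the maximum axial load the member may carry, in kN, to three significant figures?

A = 311 mm².
P_max = σ_allow · A = 22.6 · 311 = 7029 N = 7.029 kN.

7.03 kN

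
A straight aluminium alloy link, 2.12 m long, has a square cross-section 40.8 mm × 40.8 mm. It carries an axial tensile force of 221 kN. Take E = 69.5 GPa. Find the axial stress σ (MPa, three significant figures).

A = 1665 mm².
σ = N/A = 221000/1665 = 132.8 MPa.

133 MPa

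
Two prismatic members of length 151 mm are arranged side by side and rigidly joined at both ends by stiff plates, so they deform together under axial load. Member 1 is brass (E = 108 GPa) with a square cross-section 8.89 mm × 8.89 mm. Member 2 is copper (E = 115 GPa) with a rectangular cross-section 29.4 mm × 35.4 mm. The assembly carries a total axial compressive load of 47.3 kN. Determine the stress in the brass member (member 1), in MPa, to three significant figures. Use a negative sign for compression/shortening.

-39.8 MPa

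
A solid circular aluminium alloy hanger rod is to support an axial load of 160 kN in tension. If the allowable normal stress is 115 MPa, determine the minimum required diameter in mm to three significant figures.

42.1 mm

Required area A ≥ P/σ_allow = 160000/115 = 1391 mm².
For a solid circular section, d ≥ √(4A/π) = 42.09 mm.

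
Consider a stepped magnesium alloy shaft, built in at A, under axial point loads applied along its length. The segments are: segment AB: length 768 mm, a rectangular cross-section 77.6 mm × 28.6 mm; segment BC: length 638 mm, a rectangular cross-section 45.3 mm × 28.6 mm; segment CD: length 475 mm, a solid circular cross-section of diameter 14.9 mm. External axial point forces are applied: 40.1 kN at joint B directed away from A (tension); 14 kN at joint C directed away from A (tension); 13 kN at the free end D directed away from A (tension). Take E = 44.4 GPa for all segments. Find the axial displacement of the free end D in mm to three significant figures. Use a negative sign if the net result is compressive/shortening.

Internal axial forces (sectioning from the free end, tension +): N_CD = 13 kN, N_BC = 27 kN, N_AB = 67.1 kN.
A_AB = 2219 mm².
A_BC = 1296 mm².
A_CD = 174.4 mm².
δ_AB = 67100·768/(2219·44400) = 0.523 mm
δ_BC = 27000·638/(1296·44400) = 0.2995 mm
δ_CD = 13000·475/(174.4·44400) = 0.7976 mm
δ = Σδ_i = 1.62 mm.

1.62 mm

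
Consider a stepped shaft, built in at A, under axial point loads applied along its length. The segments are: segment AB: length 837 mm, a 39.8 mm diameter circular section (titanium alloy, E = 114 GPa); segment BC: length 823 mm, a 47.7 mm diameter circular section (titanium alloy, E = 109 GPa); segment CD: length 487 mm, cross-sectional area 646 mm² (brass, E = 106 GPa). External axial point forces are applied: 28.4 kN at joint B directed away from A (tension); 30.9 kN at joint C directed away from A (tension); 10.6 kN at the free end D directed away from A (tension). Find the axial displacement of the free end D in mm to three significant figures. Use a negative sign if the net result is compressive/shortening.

Internal axial forces (sectioning from the free end, tension +): N_CD = 10.6 kN, N_BC = 41.5 kN, N_AB = 69.9 kN.
A_AB = 1244 mm².
A_BC = 1787 mm².
δ_AB = 69900·837/(1244·114000) = 0.4125 mm
δ_BC = 41500·823/(1787·109000) = 0.1753 mm
δ_CD = 10600·487/(646·106000) = 0.07539 mm
δ = Σδ_i = 0.6632 mm.

0.663 mm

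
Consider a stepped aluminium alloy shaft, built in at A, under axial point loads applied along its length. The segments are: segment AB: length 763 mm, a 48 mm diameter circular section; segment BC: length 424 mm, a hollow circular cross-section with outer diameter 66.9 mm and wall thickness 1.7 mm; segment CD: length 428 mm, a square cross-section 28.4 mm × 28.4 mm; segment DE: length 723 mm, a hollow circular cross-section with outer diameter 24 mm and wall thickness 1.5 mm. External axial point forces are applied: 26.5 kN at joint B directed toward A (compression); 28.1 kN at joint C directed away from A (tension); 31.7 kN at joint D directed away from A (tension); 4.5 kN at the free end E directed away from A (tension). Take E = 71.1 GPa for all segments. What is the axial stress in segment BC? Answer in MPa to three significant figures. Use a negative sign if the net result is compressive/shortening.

185 MPa

Internal axial forces (sectioning from the free end, tension +): N_DE = 4.5 kN, N_CD = 36.2 kN, N_BC = 64.3 kN, N_AB = 37.8 kN.
A_BC = 348.2 mm².
σ_BC = N_BC/A_BC = 64300/348.2 = 184.7 MPa.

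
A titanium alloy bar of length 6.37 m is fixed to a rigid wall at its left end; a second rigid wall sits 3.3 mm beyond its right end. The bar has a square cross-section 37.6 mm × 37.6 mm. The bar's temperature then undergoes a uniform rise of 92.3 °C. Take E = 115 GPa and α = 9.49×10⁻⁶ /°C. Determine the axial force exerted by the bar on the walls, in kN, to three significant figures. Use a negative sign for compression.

-58.2 kN

Free thermal expansion αLΔT = 9.49e-6 · 6370 · 92.3 = 5.58 mm.
The walls engage after the gap closes; constrained expansion = 5.58 − 3.3 = 2.28 mm.
The walls impose strain ε = −(2.28)/6370 = -3.5787e-04; σ = Eε = 115000 · -3.5787e-04 = -41.16 MPa.
Wall reaction R = σ·A = -41.16·1414 = -58180 N = -58.18 kN.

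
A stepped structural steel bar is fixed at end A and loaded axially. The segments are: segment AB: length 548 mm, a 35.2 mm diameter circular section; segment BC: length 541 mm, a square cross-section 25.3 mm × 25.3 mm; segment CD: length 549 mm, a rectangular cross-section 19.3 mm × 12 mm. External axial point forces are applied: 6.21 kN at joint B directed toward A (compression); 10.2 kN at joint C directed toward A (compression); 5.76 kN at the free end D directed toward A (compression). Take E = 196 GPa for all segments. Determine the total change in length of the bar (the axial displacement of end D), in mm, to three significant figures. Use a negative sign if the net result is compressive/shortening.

Internal axial forces (sectioning from the free end, tension +): N_CD = -5.76 kN, N_BC = -15.96 kN, N_AB = -22.17 kN.
A_AB = 973.1 mm².
A_BC = 640.1 mm².
A_CD = 231.6 mm².
δ_AB = -22170·548/(973.1·196000) = -0.0637 mm
δ_BC = -15960·541/(640.1·196000) = -0.06882 mm
δ_CD = -5760·549/(231.6·196000) = -0.06966 mm
δ = Σδ_i = -0.2022 mm.

-0.202 mm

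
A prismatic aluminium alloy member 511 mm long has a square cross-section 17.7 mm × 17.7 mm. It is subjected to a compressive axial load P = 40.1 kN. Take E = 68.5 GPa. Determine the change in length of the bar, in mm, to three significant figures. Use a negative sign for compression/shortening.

-0.955 mm

A = 313.3 mm².
δ_mech = NL/(AE) = -40100·511/(313.3·68500) = -0.9548 mm.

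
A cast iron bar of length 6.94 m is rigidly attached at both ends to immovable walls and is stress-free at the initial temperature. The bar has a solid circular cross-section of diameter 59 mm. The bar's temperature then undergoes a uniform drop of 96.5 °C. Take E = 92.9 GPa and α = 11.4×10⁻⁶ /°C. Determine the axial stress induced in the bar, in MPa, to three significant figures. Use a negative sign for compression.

102 MPa

Free thermal expansion αLΔT = 11.4e-6 · 6940 · -96.5 = -7.635 mm.
The walls impose strain ε = −(-7.635)/6940 = 1.1001e-03; σ = Eε = 92900 · 1.1001e-03 = 102.2 MPa.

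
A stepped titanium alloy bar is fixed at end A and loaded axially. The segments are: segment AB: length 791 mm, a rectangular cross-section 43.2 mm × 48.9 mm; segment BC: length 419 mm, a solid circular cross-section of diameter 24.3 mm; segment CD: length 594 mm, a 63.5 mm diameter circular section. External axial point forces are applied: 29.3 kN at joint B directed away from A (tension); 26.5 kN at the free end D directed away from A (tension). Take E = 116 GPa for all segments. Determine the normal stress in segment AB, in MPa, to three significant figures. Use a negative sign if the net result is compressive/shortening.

26.4 MPa

Internal axial forces (sectioning from the free end, tension +): N_CD = 26.5 kN, N_BC = 26.5 kN, N_AB = 55.8 kN.
A_AB = 2112 mm².
σ_AB = N_AB/A_AB = 55800/2112 = 26.41 MPa.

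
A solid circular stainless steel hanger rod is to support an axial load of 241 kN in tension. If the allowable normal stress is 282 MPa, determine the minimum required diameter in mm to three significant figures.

Required area A ≥ P/σ_allow = 241000/282 = 854.6 mm².
For a solid circular section, d ≥ √(4A/π) = 32.99 mm.

33.0 mm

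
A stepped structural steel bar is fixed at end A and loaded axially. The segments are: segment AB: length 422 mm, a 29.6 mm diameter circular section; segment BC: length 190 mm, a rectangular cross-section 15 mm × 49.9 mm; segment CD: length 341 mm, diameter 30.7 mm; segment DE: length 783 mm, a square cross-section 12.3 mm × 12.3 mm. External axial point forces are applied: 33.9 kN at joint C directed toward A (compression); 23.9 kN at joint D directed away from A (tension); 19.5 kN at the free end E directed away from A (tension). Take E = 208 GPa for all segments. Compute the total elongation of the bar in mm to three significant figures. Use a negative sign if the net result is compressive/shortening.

0.621 mm

Internal axial forces (sectioning from the free end, tension +): N_DE = 19.5 kN, N_CD = 43.4 kN, N_BC = 9.5 kN, N_AB = 9.5 kN.
A_AB = 688.1 mm².
A_BC = 748.5 mm².
A_CD = 740.2 mm².
A_DE = 151.3 mm².
δ_AB = 9500·422/(688.1·208000) = 0.02801 mm
δ_BC = 9500·190/(748.5·208000) = 0.01159 mm
δ_CD = 43400·341/(740.2·208000) = 0.09612 mm
δ_DE = 19500·783/(151.3·208000) = 0.4852 mm
δ = Σδ_i = 0.6209 mm.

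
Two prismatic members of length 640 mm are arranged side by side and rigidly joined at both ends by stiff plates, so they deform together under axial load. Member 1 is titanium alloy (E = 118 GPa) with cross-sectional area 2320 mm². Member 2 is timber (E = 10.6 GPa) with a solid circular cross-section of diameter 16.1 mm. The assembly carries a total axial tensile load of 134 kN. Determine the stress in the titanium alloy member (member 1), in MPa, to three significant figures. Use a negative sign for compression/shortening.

A_2 = 203.6 mm².
Equal strain + equilibrium ⇒ each member carries load in proportion to AE: A₁E₁ = 273800000 N, A₂E₂ = 2158000 N, ΣAE = 275900000 N.
σ₁ = P·E₁/ΣAE = 134000·118000/275900000 = 57.31 MPa.

57.3 MPa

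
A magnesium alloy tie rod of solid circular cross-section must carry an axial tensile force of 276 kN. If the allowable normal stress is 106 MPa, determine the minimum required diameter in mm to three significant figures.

Required area A ≥ P/σ_allow = 276000/106 = 2604 mm².
For a solid circular section, d ≥ √(4A/π) = 57.58 mm.

57.6 mm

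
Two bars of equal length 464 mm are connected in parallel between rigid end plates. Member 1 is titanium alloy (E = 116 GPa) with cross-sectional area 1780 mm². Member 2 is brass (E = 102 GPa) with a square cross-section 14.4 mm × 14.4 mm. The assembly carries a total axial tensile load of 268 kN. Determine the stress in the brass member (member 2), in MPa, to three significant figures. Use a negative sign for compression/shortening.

120 MPa

A_2 = 207.4 mm².
Equal strain + equilibrium ⇒ each member carries load in proportion to AE: A₁E₁ = 206500000 N, A₂E₂ = 21150000 N, ΣAE = 227600000 N.
σ₂ = P·E₂/ΣAE = 268000·102000/227600000 = 120.1 MPa.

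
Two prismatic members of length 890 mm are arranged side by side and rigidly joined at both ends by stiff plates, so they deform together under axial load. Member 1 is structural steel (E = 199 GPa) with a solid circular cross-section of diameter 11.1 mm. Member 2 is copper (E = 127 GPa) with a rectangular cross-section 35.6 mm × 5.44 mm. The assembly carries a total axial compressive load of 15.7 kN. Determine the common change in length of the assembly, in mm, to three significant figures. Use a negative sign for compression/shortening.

-0.319 mm

A_1 = 96.77 mm².
A_2 = 193.7 mm².
Equal strain + equilibrium ⇒ each member carries load in proportion to AE: A₁E₁ = 19260000 N, A₂E₂ = 24600000 N, ΣAE = 43850000 N.
δ = PL/ΣAE = -15700·890/43850000 = -0.3186 mm.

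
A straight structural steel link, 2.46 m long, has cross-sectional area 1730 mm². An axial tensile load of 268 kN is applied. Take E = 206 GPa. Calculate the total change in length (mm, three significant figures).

1.85 mm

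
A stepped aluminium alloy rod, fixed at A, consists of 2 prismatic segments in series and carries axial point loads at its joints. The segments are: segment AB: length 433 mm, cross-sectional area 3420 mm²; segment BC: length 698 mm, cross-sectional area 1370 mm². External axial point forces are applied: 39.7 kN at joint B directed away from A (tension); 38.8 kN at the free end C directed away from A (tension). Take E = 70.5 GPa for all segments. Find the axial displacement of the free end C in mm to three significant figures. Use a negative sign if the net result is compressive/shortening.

0.421 mm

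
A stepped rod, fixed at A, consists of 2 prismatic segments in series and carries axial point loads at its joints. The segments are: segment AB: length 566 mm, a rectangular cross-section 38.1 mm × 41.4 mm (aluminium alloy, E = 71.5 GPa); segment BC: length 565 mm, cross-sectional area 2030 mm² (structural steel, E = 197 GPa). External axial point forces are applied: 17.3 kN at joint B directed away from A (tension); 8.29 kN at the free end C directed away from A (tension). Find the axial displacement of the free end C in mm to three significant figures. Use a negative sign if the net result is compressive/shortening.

Internal axial forces (sectioning from the free end, tension +): N_BC = 8.29 kN, N_AB = 25.59 kN.
A_AB = 1577 mm².
δ_AB = 25590·566/(1577·71500) = 0.1284 mm
δ_BC = 8290·565/(2030·197000) = 0.01171 mm
δ = Σδ_i = 0.1401 mm.

0.140 mm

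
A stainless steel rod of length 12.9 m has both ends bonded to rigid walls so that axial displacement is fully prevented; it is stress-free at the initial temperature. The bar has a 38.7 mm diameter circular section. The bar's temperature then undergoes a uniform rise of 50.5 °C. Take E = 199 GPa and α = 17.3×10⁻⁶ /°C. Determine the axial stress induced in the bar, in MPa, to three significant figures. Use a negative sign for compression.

Free thermal expansion αLΔT = 17.3e-6 · 12900 · 50.5 = 11.27 mm.
The walls impose strain ε = −(11.27)/12900 = -8.7365e-04; σ = Eε = 199000 · -8.7365e-04 = -173.9 MPa.

-174 MPa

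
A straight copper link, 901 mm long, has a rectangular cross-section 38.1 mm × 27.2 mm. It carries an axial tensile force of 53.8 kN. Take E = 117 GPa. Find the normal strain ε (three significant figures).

4.44e-04

A = 1036 mm².
σ = N/A = 51.91 MPa; ε = σ/E = 51.91/117000 = 4.437e-04.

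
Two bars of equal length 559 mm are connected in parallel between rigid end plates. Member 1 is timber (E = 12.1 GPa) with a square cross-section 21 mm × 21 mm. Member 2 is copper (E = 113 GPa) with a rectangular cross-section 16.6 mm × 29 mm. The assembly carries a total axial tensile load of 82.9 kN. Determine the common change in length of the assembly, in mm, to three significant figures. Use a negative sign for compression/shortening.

0.776 mm

A_1 = 441 mm².
A_2 = 481.4 mm².
Equal strain + equilibrium ⇒ each member carries load in proportion to AE: A₁E₁ = 5336000 N, A₂E₂ = 54400000 N, ΣAE = 59730000 N.
δ = PL/ΣAE = 82900·559/59730000 = 0.7758 mm.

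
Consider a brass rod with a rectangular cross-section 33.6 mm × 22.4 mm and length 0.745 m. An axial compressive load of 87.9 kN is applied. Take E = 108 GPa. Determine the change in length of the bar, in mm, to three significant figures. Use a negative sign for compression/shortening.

-0.806 mm

A = 752.6 mm².
δ_mech = NL/(AE) = -87900·745/(752.6·108000) = -0.8056 mm.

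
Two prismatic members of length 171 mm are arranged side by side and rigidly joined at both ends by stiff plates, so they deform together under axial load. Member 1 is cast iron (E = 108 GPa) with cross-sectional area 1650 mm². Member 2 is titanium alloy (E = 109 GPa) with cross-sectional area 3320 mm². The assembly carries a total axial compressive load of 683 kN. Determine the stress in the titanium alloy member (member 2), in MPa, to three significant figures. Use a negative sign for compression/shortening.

-138 MPa

Equal strain + equilibrium ⇒ each member carries load in proportion to AE: A₁E₁ = 178200000 N, A₂E₂ = 361900000 N, ΣAE = 540100000 N.
σ₂ = P·E₂/ΣAE = -683000·109000/540100000 = -137.8 MPa.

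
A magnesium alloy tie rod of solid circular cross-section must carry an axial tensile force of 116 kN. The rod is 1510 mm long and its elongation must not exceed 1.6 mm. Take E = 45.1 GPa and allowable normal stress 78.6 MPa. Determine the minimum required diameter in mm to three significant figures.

55.6 mm

Required area A ≥ P/σ_allow = 116000/78.6 = 1476 mm².
For a solid circular section, d ≥ √(4A/π) = 43.35 mm.
Elongation limit: A ≥ PL/(Eδ_allow) = 116000·1510/(45100·1.6) = 2427 mm² ⇒ d ≥ 55.59 mm.
The elongation limit governs.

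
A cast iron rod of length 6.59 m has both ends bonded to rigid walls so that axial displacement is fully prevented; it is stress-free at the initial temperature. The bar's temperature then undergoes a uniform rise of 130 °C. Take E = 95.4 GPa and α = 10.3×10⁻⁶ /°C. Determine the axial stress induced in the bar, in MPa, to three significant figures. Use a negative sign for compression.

Free thermal expansion αLΔT = 10.3e-6 · 6590 · 130 = 8.824 mm.
The walls impose strain ε = −(8.824)/6590 = -1.3390e-03; σ = Eε = 95400 · -1.3390e-03 = -127.7 MPa.

-128 MPa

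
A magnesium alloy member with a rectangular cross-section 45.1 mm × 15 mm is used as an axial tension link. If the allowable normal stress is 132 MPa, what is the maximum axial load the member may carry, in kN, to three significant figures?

89.3 kN

A = 676.5 mm².
P_max = σ_allow · A = 132 · 676.5 = 89300 N = 89.3 kN.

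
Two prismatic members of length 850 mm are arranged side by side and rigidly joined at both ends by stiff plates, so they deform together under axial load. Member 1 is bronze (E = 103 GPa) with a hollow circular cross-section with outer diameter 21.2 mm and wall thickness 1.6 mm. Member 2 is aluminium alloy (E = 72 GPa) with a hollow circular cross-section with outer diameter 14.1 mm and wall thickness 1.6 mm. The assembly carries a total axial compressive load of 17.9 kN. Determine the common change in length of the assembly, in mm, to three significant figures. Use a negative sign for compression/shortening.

-1.04 mm

A_1 = 98.52 mm².
A_2 = 62.83 mm².
Equal strain + equilibrium ⇒ each member carries load in proportion to AE: A₁E₁ = 10150000 N, A₂E₂ = 4524000 N, ΣAE = 14670000 N.
δ = PL/ΣAE = -17900·850/14670000 = -1.037 mm.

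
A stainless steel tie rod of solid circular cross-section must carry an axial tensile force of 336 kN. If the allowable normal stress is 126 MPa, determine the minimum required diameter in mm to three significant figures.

Required area A ≥ P/σ_allow = 336000/126 = 2667 mm².
For a solid circular section, d ≥ √(4A/π) = 58.27 mm.

58.3 mm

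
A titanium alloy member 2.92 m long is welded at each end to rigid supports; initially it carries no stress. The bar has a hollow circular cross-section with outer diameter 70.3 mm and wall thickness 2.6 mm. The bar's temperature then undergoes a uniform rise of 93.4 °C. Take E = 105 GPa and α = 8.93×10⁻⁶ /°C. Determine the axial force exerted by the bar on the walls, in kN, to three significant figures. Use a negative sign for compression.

Free thermal expansion αLΔT = 8.93e-6 · 2920 · 93.4 = 2.435 mm.
The walls impose strain ε = −(2.435)/2920 = -8.3406e-04; σ = Eε = 105000 · -8.3406e-04 = -87.58 MPa.
Wall reaction R = σ·A = -87.58·553 = -48430 N = -48.43 kN.

-48.4 kN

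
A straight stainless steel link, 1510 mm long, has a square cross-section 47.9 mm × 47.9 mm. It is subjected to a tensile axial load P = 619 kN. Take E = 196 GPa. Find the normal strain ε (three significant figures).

A = 2294 mm².
σ = N/A = 269.8 MPa; ε = σ/E = 269.8/196000 = 1.376e-03.

0.00138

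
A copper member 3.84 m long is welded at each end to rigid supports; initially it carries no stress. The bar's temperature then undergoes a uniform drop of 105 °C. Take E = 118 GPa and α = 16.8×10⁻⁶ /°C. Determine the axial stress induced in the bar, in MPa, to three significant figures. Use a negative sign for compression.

Free thermal expansion αLΔT = 16.8e-6 · 3840 · -105 = -6.774 mm.
The walls impose strain ε = −(-6.774)/3840 = 1.7640e-03; σ = Eε = 118000 · 1.7640e-03 = 208.2 MPa.

208 MPa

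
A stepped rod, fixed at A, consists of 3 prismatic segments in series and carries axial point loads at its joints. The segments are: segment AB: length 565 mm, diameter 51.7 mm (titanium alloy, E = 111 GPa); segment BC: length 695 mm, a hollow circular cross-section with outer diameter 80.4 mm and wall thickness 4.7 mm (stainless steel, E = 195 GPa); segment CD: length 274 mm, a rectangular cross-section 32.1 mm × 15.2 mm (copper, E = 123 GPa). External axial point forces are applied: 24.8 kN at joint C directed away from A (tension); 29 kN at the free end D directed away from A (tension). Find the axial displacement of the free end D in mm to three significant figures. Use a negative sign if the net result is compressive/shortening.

Internal axial forces (sectioning from the free end, tension +): N_CD = 29 kN, N_BC = 53.8 kN, N_AB = 53.8 kN.
A_AB = 2099 mm².
A_BC = 1118 mm².
A_CD = 487.9 mm².
δ_AB = 53800·565/(2099·111000) = 0.1304 mm
δ_BC = 53800·695/(1118·195000) = 0.1715 mm
δ_CD = 29000·274/(487.9·123000) = 0.1324 mm
δ = Σδ_i = 0.4344 mm.

0.434 mm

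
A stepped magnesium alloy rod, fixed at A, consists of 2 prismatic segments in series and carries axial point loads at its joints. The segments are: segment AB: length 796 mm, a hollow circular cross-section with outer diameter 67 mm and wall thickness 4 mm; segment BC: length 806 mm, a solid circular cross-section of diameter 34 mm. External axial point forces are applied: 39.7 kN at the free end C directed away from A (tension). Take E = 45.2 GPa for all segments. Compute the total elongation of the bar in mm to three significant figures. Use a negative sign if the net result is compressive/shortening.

1.66 mm

Internal axial forces (sectioning from the free end, tension +): N_BC = 39.7 kN, N_AB = 39.7 kN.
A_AB = 791.7 mm².
A_BC = 907.9 mm².
δ_AB = 39700·796/(791.7·45200) = 0.8831 mm
δ_BC = 39700·806/(907.9·45200) = 0.7797 mm
δ = Σδ_i = 1.663 mm.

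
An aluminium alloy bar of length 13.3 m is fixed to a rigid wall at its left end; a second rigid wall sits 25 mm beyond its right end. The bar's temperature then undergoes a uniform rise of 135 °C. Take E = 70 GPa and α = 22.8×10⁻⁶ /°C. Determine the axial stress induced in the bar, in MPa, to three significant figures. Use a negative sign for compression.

Free thermal expansion αLΔT = 22.8e-6 · 13300 · 135 = 40.94 mm.
The walls engage after the gap closes; constrained expansion = 40.94 − 25 = 15.94 mm.
The walls impose strain ε = −(15.94)/13300 = -1.1983e-03; σ = Eε = 70000 · -1.1983e-03 = -83.88 MPa.

-83.9 MPa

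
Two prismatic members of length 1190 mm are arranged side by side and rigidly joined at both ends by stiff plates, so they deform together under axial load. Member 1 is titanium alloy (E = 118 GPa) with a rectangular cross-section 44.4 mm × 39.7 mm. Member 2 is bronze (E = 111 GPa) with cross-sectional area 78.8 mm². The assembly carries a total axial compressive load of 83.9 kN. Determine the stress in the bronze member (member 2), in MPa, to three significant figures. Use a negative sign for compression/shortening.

A_1 = 1763 mm².
Equal strain + equilibrium ⇒ each member carries load in proportion to AE: A₁E₁ = 208000000 N, A₂E₂ = 8747000 N, ΣAE = 216700000 N.
σ₂ = P·E₂/ΣAE = -83900·111000/216700000 = -42.97 MPa.

-43.0 MPa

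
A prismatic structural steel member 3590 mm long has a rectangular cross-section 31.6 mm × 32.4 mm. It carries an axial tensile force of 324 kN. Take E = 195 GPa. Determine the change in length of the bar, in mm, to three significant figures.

A = 1024 mm².
δ_mech = NL/(AE) = 324000·3590/(1024·195000) = 5.826 mm.

5.83 mm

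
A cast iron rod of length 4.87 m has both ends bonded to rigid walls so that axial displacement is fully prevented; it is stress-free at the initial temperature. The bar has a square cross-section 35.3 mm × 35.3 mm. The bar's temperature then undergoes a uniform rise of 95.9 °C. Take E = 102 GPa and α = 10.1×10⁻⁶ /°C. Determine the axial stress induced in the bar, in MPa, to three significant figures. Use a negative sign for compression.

-98.8 MPa

Free thermal expansion αLΔT = 10.1e-6 · 4870 · 95.9 = 4.717 mm.
The walls impose strain ε = −(4.717)/4870 = -9.6859e-04; σ = Eε = 102000 · -9.6859e-04 = -98.8 MPa.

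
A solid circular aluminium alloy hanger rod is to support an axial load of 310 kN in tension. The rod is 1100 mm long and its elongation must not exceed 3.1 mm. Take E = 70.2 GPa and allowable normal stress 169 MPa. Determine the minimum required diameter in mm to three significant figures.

48.3 mm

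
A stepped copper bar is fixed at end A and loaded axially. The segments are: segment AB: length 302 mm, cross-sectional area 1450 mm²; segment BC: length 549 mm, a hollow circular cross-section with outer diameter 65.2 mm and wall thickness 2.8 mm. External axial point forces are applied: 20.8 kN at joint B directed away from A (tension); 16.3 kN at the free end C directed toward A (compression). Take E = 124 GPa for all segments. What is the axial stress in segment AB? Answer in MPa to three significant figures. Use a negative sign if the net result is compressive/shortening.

3.10 MPa

Internal axial forces (sectioning from the free end, tension +): N_BC = -16.3 kN, N_AB = 4.5 kN.
σ_AB = N_AB/A_AB = 4500/1450 = 3.103 MPa.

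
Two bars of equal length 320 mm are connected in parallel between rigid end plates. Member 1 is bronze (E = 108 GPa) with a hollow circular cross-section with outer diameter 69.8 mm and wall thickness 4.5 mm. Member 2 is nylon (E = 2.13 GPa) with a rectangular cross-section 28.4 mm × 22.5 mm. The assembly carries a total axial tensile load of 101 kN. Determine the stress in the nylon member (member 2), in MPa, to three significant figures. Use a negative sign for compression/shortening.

A_1 = 923.2 mm².
A_2 = 639 mm².
Equal strain + equilibrium ⇒ each member carries load in proportion to AE: A₁E₁ = 99700000 N, A₂E₂ = 1361000 N, ΣAE = 101100000 N.
σ₂ = P·E₂/ΣAE = 101000·2130/101100000 = 2.129 MPa.

2.13 MPa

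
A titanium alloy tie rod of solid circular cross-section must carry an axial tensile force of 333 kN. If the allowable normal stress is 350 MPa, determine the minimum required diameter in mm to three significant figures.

34.8 mm

Required area A ≥ P/σ_allow = 333000/350 = 951.4 mm².
For a solid circular section, d ≥ √(4A/π) = 34.81 mm.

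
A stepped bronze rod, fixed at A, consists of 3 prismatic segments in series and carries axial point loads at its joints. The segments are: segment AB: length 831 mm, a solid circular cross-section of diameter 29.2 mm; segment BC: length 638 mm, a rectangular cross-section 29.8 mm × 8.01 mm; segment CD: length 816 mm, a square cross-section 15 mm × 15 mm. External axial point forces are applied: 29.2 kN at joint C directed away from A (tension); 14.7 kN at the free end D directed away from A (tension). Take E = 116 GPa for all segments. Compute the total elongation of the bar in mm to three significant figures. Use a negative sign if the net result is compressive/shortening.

Internal axial forces (sectioning from the free end, tension +): N_CD = 14.7 kN, N_BC = 43.9 kN, N_AB = 43.9 kN.
A_AB = 669.7 mm².
A_BC = 238.7 mm².
A_CD = 225 mm².
δ_AB = 43900·831/(669.7·116000) = 0.4696 mm
δ_BC = 43900·638/(238.7·116000) = 1.012 mm
δ_CD = 14700·816/(225·116000) = 0.4596 mm
δ = Σδ_i = 1.941 mm.

1.94 mm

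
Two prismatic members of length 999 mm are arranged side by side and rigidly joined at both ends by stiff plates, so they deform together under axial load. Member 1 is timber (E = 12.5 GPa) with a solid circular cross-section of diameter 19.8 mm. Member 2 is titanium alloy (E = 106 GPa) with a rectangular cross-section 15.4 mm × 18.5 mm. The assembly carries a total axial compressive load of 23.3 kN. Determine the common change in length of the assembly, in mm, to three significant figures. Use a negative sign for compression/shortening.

A_1 = 307.9 mm².
A_2 = 284.9 mm².
Equal strain + equilibrium ⇒ each member carries load in proportion to AE: A₁E₁ = 3849000 N, A₂E₂ = 30200000 N, ΣAE = 34050000 N.
δ = PL/ΣAE = -23300·999/34050000 = -0.6836 mm.

-0.684 mm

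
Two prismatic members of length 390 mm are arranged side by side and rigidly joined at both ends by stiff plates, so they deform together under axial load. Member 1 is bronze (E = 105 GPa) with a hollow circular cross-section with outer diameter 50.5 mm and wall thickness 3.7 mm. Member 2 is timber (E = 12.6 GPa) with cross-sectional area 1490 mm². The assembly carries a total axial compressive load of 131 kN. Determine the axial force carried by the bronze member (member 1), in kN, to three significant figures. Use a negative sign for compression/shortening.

-98.6 kN

A_1 = 544 mm².
Equal strain + equilibrium ⇒ each member carries load in proportion to AE: A₁E₁ = 57120000 N, A₂E₂ = 18770000 N, ΣAE = 75890000 N.
F₁ = P·A₁E₁/ΣAE = -131000·57120000/75890000 = -98590 N.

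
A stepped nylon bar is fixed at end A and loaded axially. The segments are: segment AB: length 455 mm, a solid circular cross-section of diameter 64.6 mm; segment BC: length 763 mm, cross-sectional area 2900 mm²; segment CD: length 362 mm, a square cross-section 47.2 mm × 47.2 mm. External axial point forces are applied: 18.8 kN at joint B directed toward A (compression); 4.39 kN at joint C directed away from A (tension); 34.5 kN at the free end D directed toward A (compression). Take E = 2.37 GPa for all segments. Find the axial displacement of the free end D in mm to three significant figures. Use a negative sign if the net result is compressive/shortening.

-8.57 mm

Internal axial forces (sectioning from the free end, tension +): N_CD = -34.5 kN, N_BC = -30.11 kN, N_AB = -48.91 kN.
A_AB = 3278 mm².
A_CD = 2228 mm².
δ_AB = -48910·455/(3278·2370) = -2.865 mm
δ_BC = -30110·763/(2900·2370) = -3.343 mm
δ_CD = -34500·362/(2228·2370) = -2.365 mm
δ = Σδ_i = -8.573 mm.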